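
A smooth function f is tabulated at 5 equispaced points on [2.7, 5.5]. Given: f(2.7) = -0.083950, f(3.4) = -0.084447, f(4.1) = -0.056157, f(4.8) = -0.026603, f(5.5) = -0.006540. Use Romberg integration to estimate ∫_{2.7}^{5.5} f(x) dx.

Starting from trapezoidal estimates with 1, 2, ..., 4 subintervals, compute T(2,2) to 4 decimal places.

-0.1512

T(0,0) (trapezoid, 1 panel, h=2.8000): -0.126686
T(1,0) (trapezoid, 2 panels, h=1.4000): -0.141963
T(2,0) (trapezoid, 4 panels, h=0.7000): -0.148716
T(1,1) = -0.141963 + (-0.141963 − (-0.126686))/3 = -0.147055
T(2,1) = -0.148716 + (-0.148716 − (-0.141963))/3 = -0.150967
T(2,2) = -0.150967 + (-0.150967 − (-0.147055))/15 = -0.151228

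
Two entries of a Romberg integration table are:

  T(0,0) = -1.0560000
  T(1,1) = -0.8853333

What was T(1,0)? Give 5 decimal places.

-0.92800

From T(1,1) = (4·T(1,0) − T(0,0))/3, solve for T(1,0):
4·T(1,0) = 3·(-0.8853333) + (-1.0560000) = -3.7119999
T(1,0) = -0.9280000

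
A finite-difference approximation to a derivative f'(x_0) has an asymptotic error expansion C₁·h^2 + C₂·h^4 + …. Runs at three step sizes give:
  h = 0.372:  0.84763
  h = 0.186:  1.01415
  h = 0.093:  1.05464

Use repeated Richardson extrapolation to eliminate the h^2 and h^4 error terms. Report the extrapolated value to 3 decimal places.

First eliminate the h^2 term (factor 2^2 = 4):
  B₁ = (4·1.01415 − 0.84763)/3 = 1.06966
  B₂ = (4·1.05464 − 1.01415)/3 = 1.06814
Then eliminate the h^4 term (factor 2^4 = 16):
  (16·1.06814 − 1.06966)/15 = 1.06804

1.068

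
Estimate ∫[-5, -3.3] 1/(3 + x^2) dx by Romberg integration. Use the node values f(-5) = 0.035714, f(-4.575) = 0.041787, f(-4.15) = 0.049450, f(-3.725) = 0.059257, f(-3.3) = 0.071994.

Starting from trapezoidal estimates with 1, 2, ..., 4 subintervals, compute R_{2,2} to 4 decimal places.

R_{0,0} (trapezoid, 1 panel, h=1.7000): 0.091552
R_{1,0} (trapezoid, 2 panels, h=0.8500): 0.087808
R_{2,0} (trapezoid, 4 panels, h=0.4250): 0.086848
R_{1,1} = 0.087808 + (0.087808 − 0.091552)/3 = 0.086560
R_{2,1} = 0.086848 + (0.086848 − 0.087808)/3 = 0.086528
R_{2,2} = 0.086528 + (0.086528 − 0.086560)/15 = 0.086526

0.0865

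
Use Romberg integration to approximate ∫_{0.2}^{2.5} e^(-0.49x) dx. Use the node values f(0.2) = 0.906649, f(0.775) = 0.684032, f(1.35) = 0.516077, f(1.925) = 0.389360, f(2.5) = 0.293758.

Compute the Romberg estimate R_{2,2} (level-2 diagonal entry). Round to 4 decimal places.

1.2508

R_{0,0} (trapezoid, 1 panel, h=2.3000): 1.380468
R_{1,0} (trapezoid, 2 panels, h=1.1500): 1.283723
R_{2,0} (trapezoid, 4 panels, h=0.5750): 1.259062
R_{1,1} = 1.283723 + (1.283723 − 1.380468)/3 = 1.251475
R_{2,1} = 1.259062 + (1.259062 − 1.283723)/3 = 1.250842
R_{2,2} = 1.250842 + (1.250842 − 1.251475)/15 = 1.250800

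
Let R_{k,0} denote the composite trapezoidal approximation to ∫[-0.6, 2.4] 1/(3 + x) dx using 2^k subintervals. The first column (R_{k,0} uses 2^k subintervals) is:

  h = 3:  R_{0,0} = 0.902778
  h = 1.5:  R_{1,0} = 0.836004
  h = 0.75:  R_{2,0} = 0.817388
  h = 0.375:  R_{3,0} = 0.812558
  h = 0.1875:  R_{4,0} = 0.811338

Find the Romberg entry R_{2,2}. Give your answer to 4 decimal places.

0.8110

Richardson extrapolation on the trapezoidal column (denominator 4−1=3):
R_{1,1} = 0.836004 + (0.836004 − 0.902778)/3 = 0.813746
R_{2,1} = 0.817388 + (0.817388 − 0.836004)/3 = 0.811183
R_{2,2} = 0.811183 + (0.811183 − 0.813746)/15 = 0.811012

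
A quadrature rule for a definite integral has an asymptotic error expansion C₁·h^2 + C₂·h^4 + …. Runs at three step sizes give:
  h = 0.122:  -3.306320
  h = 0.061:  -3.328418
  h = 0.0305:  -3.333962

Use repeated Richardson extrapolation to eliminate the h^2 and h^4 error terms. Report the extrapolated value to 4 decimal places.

-3.3358

First eliminate the h^2 term (factor 2^2 = 4):
  B₁ = (4·(-3.328418) − (-3.306320))/3 = -3.335784
  B₂ = (4·(-3.333962) − (-3.328418))/3 = -3.335810
Then eliminate the h^4 term (factor 2^4 = 16):
  (16·(-3.335810) − (-3.335784))/15 = -3.335812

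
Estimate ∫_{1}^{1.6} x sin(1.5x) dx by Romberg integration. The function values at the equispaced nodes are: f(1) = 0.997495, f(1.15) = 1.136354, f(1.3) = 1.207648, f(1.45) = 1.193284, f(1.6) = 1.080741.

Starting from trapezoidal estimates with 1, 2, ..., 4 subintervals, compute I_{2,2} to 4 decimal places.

I_{0,0} (trapezoid, 1 panel, h=0.6000): 0.623471
I_{1,0} (trapezoid, 2 panels, h=0.3000): 0.674030
I_{2,0} (trapezoid, 4 panels, h=0.1500): 0.686461
I_{1,1} = 0.674030 + (0.674030 − 0.623471)/3 = 0.690883
I_{2,1} = 0.686461 + (0.686461 − 0.674030)/3 = 0.690605
I_{2,2} = 0.690605 + (0.690605 − 0.690883)/15 = 0.690586

0.6906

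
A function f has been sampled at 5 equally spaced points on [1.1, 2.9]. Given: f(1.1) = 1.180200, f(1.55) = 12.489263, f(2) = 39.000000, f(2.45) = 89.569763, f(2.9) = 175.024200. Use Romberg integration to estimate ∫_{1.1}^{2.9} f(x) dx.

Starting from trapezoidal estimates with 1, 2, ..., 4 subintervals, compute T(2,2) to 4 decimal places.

99.3464

T(0,0) (trapezoid, 1 panel, h=1.8000): 158.583960
T(1,0) (trapezoid, 2 panels, h=0.9000): 114.391980
T(2,0) (trapezoid, 4 panels, h=0.4500): 103.122552
T(1,1) = 114.391980 + (114.391980 − 158.583960)/3 = 99.661320
T(2,1) = 103.122552 + (103.122552 − 114.391980)/3 = 99.366076
T(2,2) = 99.366076 + (99.366076 − 99.661320)/15 = 99.346393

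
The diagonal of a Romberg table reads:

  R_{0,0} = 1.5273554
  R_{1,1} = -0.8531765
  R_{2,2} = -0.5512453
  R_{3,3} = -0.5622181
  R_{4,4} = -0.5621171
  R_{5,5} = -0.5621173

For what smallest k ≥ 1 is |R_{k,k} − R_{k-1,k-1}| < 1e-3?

k = 4

|R_{1,1} − R_{0,0}| = 2.3805319 ≥ 1e-3
|R_{2,2} − R_{1,1}| = 0.3019312 ≥ 1e-3
|R_{3,3} − R_{2,2}| = 0.0109728 ≥ 1e-3
|R_{4,4} − R_{3,3}| = 0.0001010 < 1e-3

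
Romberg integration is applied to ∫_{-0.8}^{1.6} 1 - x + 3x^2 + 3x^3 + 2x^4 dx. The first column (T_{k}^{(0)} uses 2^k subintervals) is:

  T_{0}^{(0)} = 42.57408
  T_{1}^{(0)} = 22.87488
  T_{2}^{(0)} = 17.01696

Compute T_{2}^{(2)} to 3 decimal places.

T_{1}^{(1)} = 22.87488 + (22.87488 − 42.57408)/3 = 16.30848
T_{2}^{(1)} = 17.01696 + (17.01696 − 22.87488)/3 = 15.06432
T_{2}^{(2)} = (16·15.06432 − 16.30848) / 15 = 14.98138

14.981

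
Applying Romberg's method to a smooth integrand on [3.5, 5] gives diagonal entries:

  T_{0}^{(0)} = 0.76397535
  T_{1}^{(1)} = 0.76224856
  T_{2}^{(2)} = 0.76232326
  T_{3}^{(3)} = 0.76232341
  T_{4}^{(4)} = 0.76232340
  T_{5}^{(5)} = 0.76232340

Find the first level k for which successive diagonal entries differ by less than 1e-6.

k = 3

|T_{1}^{(1)} − T_{0}^{(0)}| = 0.00172679 ≥ 1e-6
|T_{2}^{(2)} − T_{1}^{(1)}| = 0.00007470 ≥ 1e-6
|T_{3}^{(3)} − T_{2}^{(2)}| = 0.00000015 < 1e-6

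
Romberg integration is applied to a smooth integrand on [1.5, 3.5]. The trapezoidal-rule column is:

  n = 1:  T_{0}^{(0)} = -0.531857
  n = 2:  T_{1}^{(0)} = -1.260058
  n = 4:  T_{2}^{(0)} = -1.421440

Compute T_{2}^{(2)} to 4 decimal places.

T_{1}^{(1)} = -1.260058 + (-1.260058 − (-0.531857))/3 = -1.502792
T_{2}^{(1)} = -1.421440 + (-1.421440 − (-1.260058))/3 = -1.475234
T_{2}^{(2)} = (16·(-1.475234) − (-1.502792)) / 15 = -1.473397

-1.4734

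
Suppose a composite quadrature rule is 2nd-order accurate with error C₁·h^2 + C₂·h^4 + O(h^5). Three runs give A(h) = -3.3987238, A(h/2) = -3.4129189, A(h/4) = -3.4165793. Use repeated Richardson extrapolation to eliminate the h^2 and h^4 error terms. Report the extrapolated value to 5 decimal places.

-3.41781

First eliminate the h^2 term (factor 2^2 = 4):
  B₁ = (4·(-3.4129189) − (-3.3987238))/3 = -3.4176506
  B₂ = (4·(-3.4165793) − (-3.4129189))/3 = -3.4177994
Then eliminate the h^4 term (factor 2^4 = 16):
  (16·(-3.4177994) − (-3.4176506))/15 = -3.4178093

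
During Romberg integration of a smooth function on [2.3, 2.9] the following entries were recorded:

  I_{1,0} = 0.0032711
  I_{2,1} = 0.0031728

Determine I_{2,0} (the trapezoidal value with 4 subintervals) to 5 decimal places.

From I_{2,1} = (4·I_{2,0} − I_{1,0})/3, solve for I_{2,0}:
4·I_{2,0} = 3·0.0031728 + 0.0032711 = 0.0127895
I_{2,0} = 0.0031974

0.00320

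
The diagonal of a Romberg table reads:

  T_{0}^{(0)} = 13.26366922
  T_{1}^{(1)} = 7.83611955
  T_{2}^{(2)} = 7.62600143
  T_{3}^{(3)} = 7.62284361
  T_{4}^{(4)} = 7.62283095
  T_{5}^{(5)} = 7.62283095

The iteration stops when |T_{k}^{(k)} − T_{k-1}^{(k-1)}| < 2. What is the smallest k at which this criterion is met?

k = 2

|T_{1}^{(1)} − T_{0}^{(0)}| = 5.42754967 ≥ 2
|T_{2}^{(2)} − T_{1}^{(1)}| = 0.21011812 < 2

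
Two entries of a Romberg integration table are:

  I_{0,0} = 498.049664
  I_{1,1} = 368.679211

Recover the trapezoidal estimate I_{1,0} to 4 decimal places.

401.0218

From I_{1,1} = (4·I_{1,0} − I_{0,0})/3, solve for I_{1,0}:
4·I_{1,0} = 3·368.679211 + 498.049664 = 1604.087297
I_{1,0} = 401.021824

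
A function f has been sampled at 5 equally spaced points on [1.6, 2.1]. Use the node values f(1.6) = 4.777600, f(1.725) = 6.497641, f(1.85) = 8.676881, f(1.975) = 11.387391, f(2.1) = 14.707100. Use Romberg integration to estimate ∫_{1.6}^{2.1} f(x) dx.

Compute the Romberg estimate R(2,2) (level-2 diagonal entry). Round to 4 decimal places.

4.5158

R(0,0) (trapezoid, 1 panel, h=0.5000): 4.871175
R(1,0) (trapezoid, 2 panels, h=0.2500): 4.604808
R(2,0) (trapezoid, 4 panels, h=0.1250): 4.538033
R(1,1) = 4.604808 + (4.604808 − 4.871175)/3 = 4.516019
R(2,1) = 4.538033 + (4.538033 − 4.604808)/3 = 4.515775
R(2,2) = 4.515775 + (4.515775 − 4.516019)/15 = 4.515759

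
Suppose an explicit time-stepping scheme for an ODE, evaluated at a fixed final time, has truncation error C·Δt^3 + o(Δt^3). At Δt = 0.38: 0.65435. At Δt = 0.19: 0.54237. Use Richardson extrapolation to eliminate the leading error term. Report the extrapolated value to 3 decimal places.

0.526

The leading error scales as Δt^3; refining by a factor of 2 reduces it by 2^3 = 8.
Extrapolated value = (8·A(Δt/2) − A(Δt)) / (8 − 1)
= (8·0.54237 − 0.65435) / 7
= 3.68461 / 7 = 0.52637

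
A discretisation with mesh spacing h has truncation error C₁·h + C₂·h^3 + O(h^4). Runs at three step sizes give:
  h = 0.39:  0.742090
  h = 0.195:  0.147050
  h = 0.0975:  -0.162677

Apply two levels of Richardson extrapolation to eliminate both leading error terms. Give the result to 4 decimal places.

First eliminate the h term (factor 2^1 = 2):
  B₁ = (2·0.147050 − 0.742090)/1 = -0.447990
  B₂ = (2·(-0.162677) − 0.147050)/1 = -0.472404
Then eliminate the h^3 term (factor 2^3 = 8):
  (8·(-0.472404) − (-0.447990))/7 = -0.475892

-0.4759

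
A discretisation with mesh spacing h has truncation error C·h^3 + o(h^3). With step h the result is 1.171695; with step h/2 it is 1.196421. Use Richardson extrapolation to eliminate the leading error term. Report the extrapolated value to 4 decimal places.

1.2000

The leading error scales as h^3; refining by a factor of 2 reduces it by 2^3 = 8.
Extrapolated value = (8·A(h/2) − A(h)) / (8 − 1)
= (8·1.196421 − 1.171695) / 7
= 8.399673 / 7 = 1.199953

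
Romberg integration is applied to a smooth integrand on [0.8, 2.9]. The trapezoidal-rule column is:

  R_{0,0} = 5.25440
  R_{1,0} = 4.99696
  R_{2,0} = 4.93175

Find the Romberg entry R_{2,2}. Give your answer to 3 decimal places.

4.910

Richardson extrapolation on the trapezoidal column (denominator 4−1=3):
R_{1,1} = (4·4.99696 − 5.25440) / 3 = 4.91115
R_{2,1} = 4.93175 + (4.93175 − 4.99696)/3 = 4.91001
R_{2,2} = 4.91001 + (4.91001 − 4.91115)/15 = 4.90993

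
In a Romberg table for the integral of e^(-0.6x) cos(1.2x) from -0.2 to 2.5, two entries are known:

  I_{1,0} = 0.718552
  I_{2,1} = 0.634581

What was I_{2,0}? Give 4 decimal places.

0.6556

From I_{2,1} = (4·I_{2,0} − I_{1,0})/3, solve for I_{2,0}:
4·I_{2,0} = 3·0.634581 + 0.718552 = 2.622295
I_{2,0} = 0.655574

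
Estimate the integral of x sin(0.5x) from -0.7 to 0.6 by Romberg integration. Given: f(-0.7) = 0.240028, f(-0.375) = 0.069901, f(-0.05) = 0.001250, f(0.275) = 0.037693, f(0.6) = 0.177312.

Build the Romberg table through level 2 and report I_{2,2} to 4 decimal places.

0.0921

I_{0,0} (trapezoid, 1 panel, h=1.3000): 0.271271
I_{1,0} (trapezoid, 2 panels, h=0.6500): 0.136448
I_{2,0} (trapezoid, 4 panels, h=0.3250): 0.103192
I_{1,1} = 0.136448 + (0.136448 − 0.271271)/3 = 0.091507
I_{2,1} = 0.103192 + (0.103192 − 0.136448)/3 = 0.092107
I_{2,2} = 0.092107 + (0.092107 − 0.091507)/15 = 0.092147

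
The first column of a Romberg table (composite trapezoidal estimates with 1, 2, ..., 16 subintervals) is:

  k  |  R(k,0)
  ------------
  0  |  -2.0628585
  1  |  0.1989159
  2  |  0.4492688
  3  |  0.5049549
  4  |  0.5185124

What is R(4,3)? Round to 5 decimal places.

R(2,1) = 0.4492688 + (0.4492688 − 0.1989159)/3 = 0.5327198
R(3,1) = 0.5049549 + (0.5049549 − 0.4492688)/3 = 0.5235169
R(4,1) = (4·0.5185124 − 0.5049549) / 3 = 0.5230316
R(3,2) = (16·0.5235169 − 0.5327198) / 15 = 0.5229034
R(4,2) = (16·0.5230316 − 0.5235169) / 15 = 0.5229992
R(4,3) = (64·0.5229992 − 0.5229034) / 63 = 0.5230007

0.52300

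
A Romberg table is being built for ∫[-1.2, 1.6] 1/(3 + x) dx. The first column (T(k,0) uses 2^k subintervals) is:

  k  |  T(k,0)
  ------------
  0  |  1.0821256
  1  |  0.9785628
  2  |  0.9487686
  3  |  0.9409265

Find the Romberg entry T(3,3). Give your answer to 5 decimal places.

Richardson extrapolation on the trapezoidal column (denominator 4−1=3):
T(1,1) = (4·0.9785628 − 1.0821256) / 3 = 0.9440419
T(2,1) = (4·0.9487686 − 0.9785628) / 3 = 0.9388372
T(3,1) = (4·0.9409265 − 0.9487686) / 3 = 0.9383125
T(2,2) = (16·0.9388372 − 0.9440419) / 15 = 0.9384902
T(3,2) = (16·0.9383125 − 0.9388372) / 15 = 0.9382775
T(3,3) = 0.9382775 + (0.9382775 − 0.9384902)/63 = 0.9382741

0.93827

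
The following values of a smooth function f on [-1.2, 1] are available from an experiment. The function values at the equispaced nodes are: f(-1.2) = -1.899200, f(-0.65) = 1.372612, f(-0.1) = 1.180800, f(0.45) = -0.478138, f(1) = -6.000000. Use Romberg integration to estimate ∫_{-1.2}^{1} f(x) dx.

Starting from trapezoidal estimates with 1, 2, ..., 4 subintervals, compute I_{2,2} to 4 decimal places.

I_{0,0} (trapezoid, 1 panel, h=2.2000): -8.689120
I_{1,0} (trapezoid, 2 panels, h=1.1000): -3.045680
I_{2,0} (trapezoid, 4 panels, h=0.5500): -1.030879
I_{1,1} = -3.045680 + (-3.045680 − (-8.689120))/3 = -1.164533
I_{2,1} = -1.030879 + (-1.030879 − (-3.045680))/3 = -0.359279
I_{2,2} = -0.359279 + (-0.359279 − (-1.164533))/15 = -0.305595

-0.3056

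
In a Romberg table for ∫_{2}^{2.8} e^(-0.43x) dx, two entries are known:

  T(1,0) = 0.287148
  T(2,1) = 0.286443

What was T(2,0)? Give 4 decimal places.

From T(2,1) = (4·T(2,0) − T(1,0))/3, solve for T(2,0):
4·T(2,0) = 3·0.286443 + 0.287148 = 1.146477
T(2,0) = 0.286619

0.2866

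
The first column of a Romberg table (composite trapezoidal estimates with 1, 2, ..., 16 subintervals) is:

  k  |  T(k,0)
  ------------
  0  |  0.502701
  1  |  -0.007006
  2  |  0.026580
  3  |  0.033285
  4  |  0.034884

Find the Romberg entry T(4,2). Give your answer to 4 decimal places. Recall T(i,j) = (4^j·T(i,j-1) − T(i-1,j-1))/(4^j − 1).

0.0354

Richardson extrapolation on the trapezoidal column (denominator 4−1=3):
T(3,1) = (4·0.033285 − 0.026580) / 3 = 0.035520
T(4,1) = (4·0.034884 − 0.033285) / 3 = 0.035417
T(4,2) = 0.035417 + (0.035417 − 0.035520)/15 = 0.035410
(Column j=1 coincides with Simpson's rule on the same nodes.)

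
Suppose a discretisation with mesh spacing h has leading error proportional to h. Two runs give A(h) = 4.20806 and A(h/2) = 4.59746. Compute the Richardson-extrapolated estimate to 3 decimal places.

Extrapolated value = (2·A(h/2) − A(h)) / (2 − 1)
= (2·4.59746 − 4.20806) / 1
= 4.98686 / 1 = 4.98686

4.987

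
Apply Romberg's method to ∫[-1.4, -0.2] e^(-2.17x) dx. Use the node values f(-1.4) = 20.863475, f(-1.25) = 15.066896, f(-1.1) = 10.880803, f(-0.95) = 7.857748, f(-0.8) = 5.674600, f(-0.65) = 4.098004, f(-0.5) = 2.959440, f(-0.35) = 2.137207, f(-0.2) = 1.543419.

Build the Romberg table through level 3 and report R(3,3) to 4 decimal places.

8.9033

R(0,0) (trapezoid, 1 panel, h=1.2000): 13.444136
R(1,0) (trapezoid, 2 panels, h=0.6000): 10.126828
R(2,0) (trapezoid, 4 panels, h=0.3000): 9.215487
R(3,0) (trapezoid, 8 panels, h=0.1500): 8.981722
R(1,1) = 10.126828 + (10.126828 − 13.444136)/3 = 9.021059
R(2,1) = 9.215487 + (9.215487 − 10.126828)/3 = 8.911707
R(3,1) = 8.981722 + (8.981722 − 9.215487)/3 = 8.903800
R(2,2) = 8.911707 + (8.911707 − 9.021059)/15 = 8.904417
R(3,2) = 8.903800 + (8.903800 − 8.911707)/15 = 8.903273
R(3,3) = 8.903273 + (8.903273 − 8.904417)/63 = 8.903255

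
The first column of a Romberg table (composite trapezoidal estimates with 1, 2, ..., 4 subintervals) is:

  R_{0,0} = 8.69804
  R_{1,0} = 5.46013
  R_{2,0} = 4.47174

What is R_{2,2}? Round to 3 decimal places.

Richardson extrapolation on the trapezoidal column (denominator 4−1=3):
R_{1,1} = 5.46013 + (5.46013 − 8.69804)/3 = 4.38083
R_{2,1} = 4.47174 + (4.47174 − 5.46013)/3 = 4.14228
R_{2,2} = 4.14228 + (4.14228 − 4.38083)/15 = 4.12638
(Column j=1 coincides with Simpson's rule on the same nodes.)

4.126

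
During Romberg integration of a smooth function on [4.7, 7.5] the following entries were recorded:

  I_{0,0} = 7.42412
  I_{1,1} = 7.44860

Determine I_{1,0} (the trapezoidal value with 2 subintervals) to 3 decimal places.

From I_{1,1} = (4·I_{1,0} − I_{0,0})/3, solve for I_{1,0}:
4·I_{1,0} = 3·7.44860 + 7.42412 = 29.76992
I_{1,0} = 7.44248

7.442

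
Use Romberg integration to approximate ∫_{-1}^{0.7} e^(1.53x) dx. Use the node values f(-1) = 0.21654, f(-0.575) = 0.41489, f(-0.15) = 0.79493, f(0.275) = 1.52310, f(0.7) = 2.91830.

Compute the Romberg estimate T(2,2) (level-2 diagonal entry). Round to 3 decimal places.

1.766

T(0,0) (trapezoid, 1 panel, h=1.7000): 2.66461
T(1,0) (trapezoid, 2 panels, h=0.8500): 2.00800
T(2,0) (trapezoid, 4 panels, h=0.4250): 1.82764
T(1,1) = 2.00800 + (2.00800 − 2.66461)/3 = 1.78913
T(2,1) = 1.82764 + (1.82764 − 2.00800)/3 = 1.76752
T(2,2) = 1.76752 + (1.76752 − 1.78913)/15 = 1.76608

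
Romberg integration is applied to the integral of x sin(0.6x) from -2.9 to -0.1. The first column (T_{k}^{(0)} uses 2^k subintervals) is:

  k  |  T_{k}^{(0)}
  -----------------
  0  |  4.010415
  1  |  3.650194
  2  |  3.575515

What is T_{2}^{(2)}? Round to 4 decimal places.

3.5520

Richardson extrapolation on the trapezoidal column (denominator 4−1=3):
T_{1}^{(1)} = (4·3.650194 − 4.010415) / 3 = 3.530120
T_{2}^{(1)} = (4·3.575515 − 3.650194) / 3 = 3.550622
T_{2}^{(2)} = 3.550622 + (3.550622 − 3.530120)/15 = 3.551989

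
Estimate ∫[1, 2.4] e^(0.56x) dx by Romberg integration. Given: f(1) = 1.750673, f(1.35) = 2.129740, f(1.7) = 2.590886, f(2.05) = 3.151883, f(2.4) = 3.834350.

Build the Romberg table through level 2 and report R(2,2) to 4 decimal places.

3.7209

R(0,0) (trapezoid, 1 panel, h=1.4000): 3.909516
R(1,0) (trapezoid, 2 panels, h=0.7000): 3.768378
R(2,0) (trapezoid, 4 panels, h=0.3500): 3.732757
R(1,1) = 3.768378 + (3.768378 − 3.909516)/3 = 3.721332
R(2,1) = 3.732757 + (3.732757 − 3.768378)/3 = 3.720883
R(2,2) = 3.720883 + (3.720883 − 3.721332)/15 = 3.720853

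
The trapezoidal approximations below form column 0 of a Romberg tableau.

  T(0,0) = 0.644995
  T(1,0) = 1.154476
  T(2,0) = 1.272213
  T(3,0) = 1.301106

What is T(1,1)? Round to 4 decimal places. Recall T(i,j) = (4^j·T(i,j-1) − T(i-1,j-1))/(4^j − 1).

1.3243

T(1,1) = (4·1.154476 − 0.644995) / 3 = 1.324303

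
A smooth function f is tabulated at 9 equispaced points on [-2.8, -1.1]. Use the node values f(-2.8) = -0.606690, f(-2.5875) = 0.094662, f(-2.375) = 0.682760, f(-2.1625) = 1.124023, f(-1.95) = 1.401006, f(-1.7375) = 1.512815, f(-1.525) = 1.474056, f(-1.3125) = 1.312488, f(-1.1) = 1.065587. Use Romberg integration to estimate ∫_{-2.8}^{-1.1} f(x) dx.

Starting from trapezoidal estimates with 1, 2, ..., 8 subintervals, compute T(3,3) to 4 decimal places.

1.6822

T(0,0) (trapezoid, 1 panel, h=1.7000): 0.390062
T(1,0) (trapezoid, 2 panels, h=0.8500): 1.385886
T(2,0) (trapezoid, 4 panels, h=0.4250): 1.609590
T(3,0) (trapezoid, 8 panels, h=0.2125): 1.664142
T(1,1) = 1.385886 + (1.385886 − 0.390062)/3 = 1.717827
T(2,1) = 1.609590 + (1.609590 − 1.385886)/3 = 1.684158
T(3,1) = 1.664142 + (1.664142 − 1.609590)/3 = 1.682326
T(2,2) = 1.684158 + (1.684158 − 1.717827)/15 = 1.681913
T(3,2) = 1.682326 + (1.682326 − 1.684158)/15 = 1.682204
T(3,3) = 1.682204 + (1.682204 − 1.681913)/63 = 1.682209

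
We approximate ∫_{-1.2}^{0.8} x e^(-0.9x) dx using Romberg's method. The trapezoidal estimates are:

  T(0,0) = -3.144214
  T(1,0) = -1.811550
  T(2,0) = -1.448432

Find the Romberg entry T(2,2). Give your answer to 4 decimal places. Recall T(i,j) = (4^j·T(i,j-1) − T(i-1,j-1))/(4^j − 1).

Richardson extrapolation on the trapezoidal column (denominator 4−1=3):
T(1,1) = (4·(-1.811550) − (-3.144214)) / 3 = -1.367329
T(2,1) = -1.448432 + (-1.448432 − (-1.811550))/3 = -1.327393
T(2,2) = -1.327393 + (-1.327393 − (-1.367329))/15 = -1.324731

-1.3247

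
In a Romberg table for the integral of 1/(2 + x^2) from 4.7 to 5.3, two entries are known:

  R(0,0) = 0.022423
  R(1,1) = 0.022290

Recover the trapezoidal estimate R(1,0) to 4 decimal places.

0.0223

From R(1,1) = (4·R(1,0) − R(0,0))/3, solve for R(1,0):
4·R(1,0) = 3·0.022290 + 0.022423 = 0.089293
R(1,0) = 0.022323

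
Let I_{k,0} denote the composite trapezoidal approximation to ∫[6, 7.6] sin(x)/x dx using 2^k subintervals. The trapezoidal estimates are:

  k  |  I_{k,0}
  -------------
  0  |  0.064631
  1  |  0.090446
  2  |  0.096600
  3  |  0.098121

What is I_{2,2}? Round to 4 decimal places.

I_{1,1} = 0.090446 + (0.090446 − 0.064631)/3 = 0.099051
I_{2,1} = (4·0.096600 − 0.090446) / 3 = 0.098651
I_{2,2} = 0.098651 + (0.098651 − 0.099051)/15 = 0.098624

0.0986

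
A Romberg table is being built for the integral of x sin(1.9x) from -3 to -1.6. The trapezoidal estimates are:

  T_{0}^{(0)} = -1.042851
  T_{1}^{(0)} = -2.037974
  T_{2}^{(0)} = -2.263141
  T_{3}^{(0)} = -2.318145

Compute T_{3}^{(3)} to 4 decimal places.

Richardson extrapolation on the trapezoidal column (denominator 4−1=3):
T_{1}^{(1)} = -2.037974 + (-2.037974 − (-1.042851))/3 = -2.369682
T_{2}^{(1)} = -2.263141 + (-2.263141 − (-2.037974))/3 = -2.338197
T_{3}^{(1)} = -2.318145 + (-2.318145 − (-2.263141))/3 = -2.336480
T_{2}^{(2)} = -2.338197 + (-2.338197 − (-2.369682))/15 = -2.336098
T_{3}^{(2)} = -2.336480 + (-2.336480 − (-2.338197))/15 = -2.336366
T_{3}^{(3)} = -2.336366 + (-2.336366 − (-2.336098))/63 = -2.336370

-2.3364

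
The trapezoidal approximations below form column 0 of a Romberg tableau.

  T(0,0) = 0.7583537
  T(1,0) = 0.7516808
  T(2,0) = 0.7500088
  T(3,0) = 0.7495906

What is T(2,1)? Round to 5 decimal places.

0.74945

Richardson extrapolation on the trapezoidal column (denominator 4−1=3):
T(2,1) = 0.7500088 + (0.7500088 − 0.7516808)/3 = 0.7494515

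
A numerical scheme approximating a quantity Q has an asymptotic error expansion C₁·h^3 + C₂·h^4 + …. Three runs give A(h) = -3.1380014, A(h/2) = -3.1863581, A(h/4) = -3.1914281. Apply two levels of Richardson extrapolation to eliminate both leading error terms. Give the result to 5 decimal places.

-3.19208

First eliminate the h^3 term (factor 2^3 = 8):
  B₁ = (8·(-3.1863581) − (-3.1380014))/7 = -3.1932662
  B₂ = (8·(-3.1914281) − (-3.1863581))/7 = -3.1921524
Then eliminate the h^4 term (factor 2^4 = 16):
  (16·(-3.1921524) − (-3.1932662))/15 = -3.1920781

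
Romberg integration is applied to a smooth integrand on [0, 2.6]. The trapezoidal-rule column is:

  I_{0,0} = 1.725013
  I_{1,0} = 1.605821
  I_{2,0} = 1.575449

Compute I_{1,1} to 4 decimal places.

I_{1,1} = (4·1.605821 − 1.725013) / 3 = 1.566090
(Column j=1 coincides with Simpson's rule on the same nodes.)

1.5661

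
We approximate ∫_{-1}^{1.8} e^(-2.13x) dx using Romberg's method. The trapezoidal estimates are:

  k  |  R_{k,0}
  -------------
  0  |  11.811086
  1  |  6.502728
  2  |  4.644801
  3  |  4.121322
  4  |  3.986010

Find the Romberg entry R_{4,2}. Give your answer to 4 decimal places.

Richardson extrapolation on the trapezoidal column (denominator 4−1=3):
R_{3,1} = (4·4.121322 − 4.644801) / 3 = 3.946829
R_{4,1} = (4·3.986010 − 4.121322) / 3 = 3.940906
R_{4,2} = 3.940906 + (3.940906 − 3.946829)/15 = 3.940511

3.9405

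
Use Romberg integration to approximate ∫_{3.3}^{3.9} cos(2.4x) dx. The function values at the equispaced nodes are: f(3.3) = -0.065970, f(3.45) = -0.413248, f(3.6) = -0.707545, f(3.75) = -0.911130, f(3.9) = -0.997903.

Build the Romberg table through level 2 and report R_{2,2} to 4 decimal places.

R_{0,0} (trapezoid, 1 panel, h=0.6000): -0.319162
R_{1,0} (trapezoid, 2 panels, h=0.3000): -0.371844
R_{2,0} (trapezoid, 4 panels, h=0.1500): -0.384579
R_{1,1} = -0.371844 + (-0.371844 − (-0.319162))/3 = -0.389405
R_{2,1} = -0.384579 + (-0.384579 − (-0.371844))/3 = -0.388824
R_{2,2} = -0.388824 + (-0.388824 − (-0.389405))/15 = -0.388785

-0.3888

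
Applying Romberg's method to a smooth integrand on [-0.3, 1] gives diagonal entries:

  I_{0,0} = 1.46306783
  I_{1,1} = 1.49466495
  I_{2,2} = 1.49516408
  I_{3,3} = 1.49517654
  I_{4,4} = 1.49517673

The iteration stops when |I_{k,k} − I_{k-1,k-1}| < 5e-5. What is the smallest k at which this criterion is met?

|I_{1,1} − I_{0,0}| = 0.03159712 ≥ 5e-5
|I_{2,2} − I_{1,1}| = 0.00049913 ≥ 5e-5
|I_{3,3} − I_{2,2}| = 0.00001246 < 5e-5

k = 3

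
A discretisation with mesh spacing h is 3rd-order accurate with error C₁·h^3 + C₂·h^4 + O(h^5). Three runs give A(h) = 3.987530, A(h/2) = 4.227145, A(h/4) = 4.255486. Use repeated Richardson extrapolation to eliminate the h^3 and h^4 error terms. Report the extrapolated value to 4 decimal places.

First eliminate the h^3 term (factor 2^3 = 8):
  B₁ = (8·4.227145 − 3.987530)/7 = 4.261376
  B₂ = (8·4.255486 − 4.227145)/7 = 4.259535
Then eliminate the h^4 term (factor 2^4 = 16):
  (16·4.259535 − 4.261376)/15 = 4.259412

4.2594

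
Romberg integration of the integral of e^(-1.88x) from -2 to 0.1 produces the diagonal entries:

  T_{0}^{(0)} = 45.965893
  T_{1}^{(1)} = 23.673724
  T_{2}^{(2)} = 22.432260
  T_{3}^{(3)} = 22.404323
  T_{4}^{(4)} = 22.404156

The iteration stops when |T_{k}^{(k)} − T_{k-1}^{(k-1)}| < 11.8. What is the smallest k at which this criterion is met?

|T_{1}^{(1)} − T_{0}^{(0)}| = 22.292169 ≥ 11.8
|T_{2}^{(2)} − T_{1}^{(1)}| = 1.241464 < 11.8

k = 2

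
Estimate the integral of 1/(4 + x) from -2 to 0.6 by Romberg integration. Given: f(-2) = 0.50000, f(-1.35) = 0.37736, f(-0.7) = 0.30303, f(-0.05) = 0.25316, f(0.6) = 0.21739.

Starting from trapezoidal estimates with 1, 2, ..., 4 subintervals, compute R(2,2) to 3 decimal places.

R(0,0) (trapezoid, 1 panel, h=2.6000): 0.93261
R(1,0) (trapezoid, 2 panels, h=1.3000): 0.86024
R(2,0) (trapezoid, 4 panels, h=0.6500): 0.83996
R(1,1) = 0.86024 + (0.86024 − 0.93261)/3 = 0.83612
R(2,1) = 0.83996 + (0.83996 − 0.86024)/3 = 0.83320
R(2,2) = 0.83320 + (0.83320 − 0.83612)/15 = 0.83301

0.833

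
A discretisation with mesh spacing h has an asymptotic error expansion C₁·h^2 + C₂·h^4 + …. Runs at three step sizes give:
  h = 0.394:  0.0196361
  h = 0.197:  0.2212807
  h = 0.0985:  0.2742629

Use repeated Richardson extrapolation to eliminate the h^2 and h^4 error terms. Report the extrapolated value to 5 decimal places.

First eliminate the h^2 term (factor 2^2 = 4):
  B₁ = (4·0.2212807 − 0.0196361)/3 = 0.2884956
  B₂ = (4·0.2742629 − 0.2212807)/3 = 0.2919236
Then eliminate the h^4 term (factor 2^4 = 16):
  (16·0.2919236 − 0.2884956)/15 = 0.2921521

0.29215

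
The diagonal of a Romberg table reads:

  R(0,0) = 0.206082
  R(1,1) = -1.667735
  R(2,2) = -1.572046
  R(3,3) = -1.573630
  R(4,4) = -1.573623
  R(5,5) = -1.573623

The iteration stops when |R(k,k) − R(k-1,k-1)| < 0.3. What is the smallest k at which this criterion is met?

|R(1,1) − R(0,0)| = 1.873817 ≥ 0.3
|R(2,2) − R(1,1)| = 0.095689 < 0.3

k = 2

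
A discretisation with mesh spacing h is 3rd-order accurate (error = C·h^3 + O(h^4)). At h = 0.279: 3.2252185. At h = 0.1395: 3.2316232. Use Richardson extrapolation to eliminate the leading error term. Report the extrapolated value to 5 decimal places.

3.23254

Extrapolated value = (8·A(h/2) − A(h)) / (8 − 1)
= (8·3.2316232 − 3.2252185) / 7
= 22.6277671 / 7 = 3.2325382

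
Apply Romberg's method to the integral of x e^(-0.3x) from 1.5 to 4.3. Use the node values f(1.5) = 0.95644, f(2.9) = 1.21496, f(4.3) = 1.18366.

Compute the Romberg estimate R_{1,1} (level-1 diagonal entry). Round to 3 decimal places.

3.267

R_{0,0} (trapezoid, 1 panel, h=2.8000): 2.99614
R_{1,0} (trapezoid, 2 panels, h=1.4000): 3.19901
R_{1,1} = 3.19901 + (3.19901 − 2.99614)/3 = 3.26663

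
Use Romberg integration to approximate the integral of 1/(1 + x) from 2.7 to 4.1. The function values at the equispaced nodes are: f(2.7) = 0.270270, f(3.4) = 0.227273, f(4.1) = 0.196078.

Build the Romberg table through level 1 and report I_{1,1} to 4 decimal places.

0.3209

I_{0,0} (trapezoid, 1 panel, h=1.4000): 0.326444
I_{1,0} (trapezoid, 2 panels, h=0.7000): 0.322313
I_{1,1} = 0.322313 + (0.322313 − 0.326444)/3 = 0.320936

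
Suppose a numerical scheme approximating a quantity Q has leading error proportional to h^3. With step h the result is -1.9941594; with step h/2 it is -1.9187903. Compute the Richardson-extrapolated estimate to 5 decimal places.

The leading error scales as h^3; refining by a factor of 2 reduces it by 2^3 = 8.
Extrapolated value = (8·A(h/2) − A(h)) / (8 − 1)
= (8·(-1.9187903) − (-1.9941594)) / 7
= -13.3561630 / 7 = -1.9080233

-1.90802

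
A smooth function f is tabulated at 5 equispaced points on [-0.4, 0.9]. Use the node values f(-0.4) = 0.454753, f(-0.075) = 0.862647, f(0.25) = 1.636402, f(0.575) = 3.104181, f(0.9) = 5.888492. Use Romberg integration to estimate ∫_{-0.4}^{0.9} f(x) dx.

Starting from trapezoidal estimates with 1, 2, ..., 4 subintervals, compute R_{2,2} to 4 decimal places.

R_{0,0} (trapezoid, 1 panel, h=1.3000): 4.123109
R_{1,0} (trapezoid, 2 panels, h=0.6500): 3.125216
R_{2,0} (trapezoid, 4 panels, h=0.3250): 2.851827
R_{1,1} = 3.125216 + (3.125216 − 4.123109)/3 = 2.792585
R_{2,1} = 2.851827 + (2.851827 − 3.125216)/3 = 2.760697
R_{2,2} = 2.760697 + (2.760697 − 2.792585)/15 = 2.758571

2.7586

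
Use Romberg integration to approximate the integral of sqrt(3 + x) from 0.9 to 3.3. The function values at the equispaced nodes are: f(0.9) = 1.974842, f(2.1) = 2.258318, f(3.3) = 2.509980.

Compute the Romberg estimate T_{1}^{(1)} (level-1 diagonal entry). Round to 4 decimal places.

T_{0}^{(0)} (trapezoid, 1 panel, h=2.4000): 5.381786
T_{1}^{(0)} (trapezoid, 2 panels, h=1.2000): 5.400875
T_{1}^{(1)} = 5.400875 + (5.400875 − 5.381786)/3 = 5.407238

5.4072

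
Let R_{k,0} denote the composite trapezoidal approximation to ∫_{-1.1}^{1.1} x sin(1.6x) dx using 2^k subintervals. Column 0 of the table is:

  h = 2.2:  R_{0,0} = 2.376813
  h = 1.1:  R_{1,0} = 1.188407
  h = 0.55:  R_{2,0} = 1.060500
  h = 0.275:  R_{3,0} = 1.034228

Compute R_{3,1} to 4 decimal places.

Richardson extrapolation on the trapezoidal column (denominator 4−1=3):
R_{3,1} = 1.034228 + (1.034228 − 1.060500)/3 = 1.025471

1.0255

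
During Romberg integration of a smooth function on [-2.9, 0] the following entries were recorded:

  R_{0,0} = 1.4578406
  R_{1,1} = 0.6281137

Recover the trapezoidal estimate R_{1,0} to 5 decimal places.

0.83555

From R_{1,1} = (4·R_{1,0} − R_{0,0})/3, solve for R_{1,0}:
4·R_{1,0} = 3·0.6281137 + 1.4578406 = 3.3421817
R_{1,0} = 0.8355454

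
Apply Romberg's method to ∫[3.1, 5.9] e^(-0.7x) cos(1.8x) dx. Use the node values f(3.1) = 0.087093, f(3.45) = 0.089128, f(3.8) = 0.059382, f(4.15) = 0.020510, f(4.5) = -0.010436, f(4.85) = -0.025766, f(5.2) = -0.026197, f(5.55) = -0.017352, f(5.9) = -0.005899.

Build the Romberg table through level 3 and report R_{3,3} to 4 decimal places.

0.0459

R_{0,0} (trapezoid, 1 panel, h=2.8000): 0.113672
R_{1,0} (trapezoid, 2 panels, h=1.4000): 0.042225
R_{2,0} (trapezoid, 4 panels, h=0.7000): 0.044342
R_{3,0} (trapezoid, 8 panels, h=0.3500): 0.045453
R_{1,1} = 0.042225 + (0.042225 − 0.113672)/3 = 0.018409
R_{2,1} = 0.044342 + (0.044342 − 0.042225)/3 = 0.045048
R_{3,1} = 0.045453 + (0.045453 − 0.044342)/3 = 0.045823
R_{2,2} = 0.045048 + (0.045048 − 0.018409)/15 = 0.046824
R_{3,2} = 0.045823 + (0.045823 − 0.045048)/15 = 0.045875
R_{3,3} = 0.045875 + (0.045875 − 0.046824)/63 = 0.045860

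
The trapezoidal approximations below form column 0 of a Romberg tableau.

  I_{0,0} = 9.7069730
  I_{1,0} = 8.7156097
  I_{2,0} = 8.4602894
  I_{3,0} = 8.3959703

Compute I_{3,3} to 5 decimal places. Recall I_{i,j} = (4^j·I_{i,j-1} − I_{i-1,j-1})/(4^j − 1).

I_{1,1} = 8.7156097 + (8.7156097 − 9.7069730)/3 = 8.3851553
I_{2,1} = (4·8.4602894 − 8.7156097) / 3 = 8.3751826
I_{3,1} = 8.3959703 + (8.3959703 − 8.4602894)/3 = 8.3745306
I_{2,2} = (16·8.3751826 − 8.3851553) / 15 = 8.3745178
I_{3,2} = 8.3745306 + (8.3745306 − 8.3751826)/15 = 8.3744871
I_{3,3} = (64·8.3744871 − 8.3745178) / 63 = 8.3744866

8.37449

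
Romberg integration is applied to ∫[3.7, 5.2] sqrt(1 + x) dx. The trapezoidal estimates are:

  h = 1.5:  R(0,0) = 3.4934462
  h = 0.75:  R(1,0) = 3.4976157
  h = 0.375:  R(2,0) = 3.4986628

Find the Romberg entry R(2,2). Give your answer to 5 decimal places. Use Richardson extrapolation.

R(1,1) = 3.4976157 + (3.4976157 − 3.4934462)/3 = 3.4990055
R(2,1) = (4·3.4986628 − 3.4976157) / 3 = 3.4990118
R(2,2) = (16·3.4990118 − 3.4990055) / 15 = 3.4990122

3.49901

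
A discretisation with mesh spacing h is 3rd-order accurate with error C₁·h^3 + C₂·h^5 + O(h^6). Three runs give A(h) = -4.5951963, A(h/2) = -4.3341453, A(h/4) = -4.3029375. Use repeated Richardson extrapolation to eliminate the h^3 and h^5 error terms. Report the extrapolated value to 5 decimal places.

First eliminate the h^3 term (factor 2^3 = 8):
  B₁ = (8·(-4.3341453) − (-4.5951963))/7 = -4.2968523
  B₂ = (8·(-4.3029375) − (-4.3341453))/7 = -4.2984792
Then eliminate the h^5 term (factor 2^5 = 32):
  (32·(-4.2984792) − (-4.2968523))/31 = -4.2985317

-4.29853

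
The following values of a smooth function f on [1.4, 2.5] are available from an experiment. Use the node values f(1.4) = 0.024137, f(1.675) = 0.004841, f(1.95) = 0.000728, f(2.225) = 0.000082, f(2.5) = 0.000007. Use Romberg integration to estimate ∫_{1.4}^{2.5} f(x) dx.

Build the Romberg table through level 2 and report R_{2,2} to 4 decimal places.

R_{0,0} (trapezoid, 1 panel, h=1.1000): 0.013279
R_{1,0} (trapezoid, 2 panels, h=0.5500): 0.007040
R_{2,0} (trapezoid, 4 panels, h=0.2750): 0.004874
R_{1,1} = 0.007040 + (0.007040 − 0.013279)/3 = 0.004960
R_{2,1} = 0.004874 + (0.004874 − 0.007040)/3 = 0.004152
R_{2,2} = 0.004152 + (0.004152 − 0.004960)/15 = 0.004098

0.0041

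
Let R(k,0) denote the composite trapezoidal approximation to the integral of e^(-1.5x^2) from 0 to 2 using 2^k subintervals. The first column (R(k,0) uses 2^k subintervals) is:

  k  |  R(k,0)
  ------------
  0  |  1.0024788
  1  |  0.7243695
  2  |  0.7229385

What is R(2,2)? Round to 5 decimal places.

Richardson extrapolation on the trapezoidal column (denominator 4−1=3):
R(1,1) = (4·0.7243695 − 1.0024788) / 3 = 0.6316664
R(2,1) = 0.7229385 + (0.7229385 − 0.7243695)/3 = 0.7224615
R(2,2) = (16·0.7224615 − 0.6316664) / 15 = 0.7285145

0.72851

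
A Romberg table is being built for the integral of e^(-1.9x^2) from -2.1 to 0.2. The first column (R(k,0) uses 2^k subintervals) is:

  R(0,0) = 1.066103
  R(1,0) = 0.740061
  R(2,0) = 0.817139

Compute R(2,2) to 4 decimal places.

0.8569

Richardson extrapolation on the trapezoidal column (denominator 4−1=3):
R(1,1) = (4·0.740061 − 1.066103) / 3 = 0.631380
R(2,1) = 0.817139 + (0.817139 − 0.740061)/3 = 0.842832
R(2,2) = (16·0.842832 − 0.631380) / 15 = 0.856929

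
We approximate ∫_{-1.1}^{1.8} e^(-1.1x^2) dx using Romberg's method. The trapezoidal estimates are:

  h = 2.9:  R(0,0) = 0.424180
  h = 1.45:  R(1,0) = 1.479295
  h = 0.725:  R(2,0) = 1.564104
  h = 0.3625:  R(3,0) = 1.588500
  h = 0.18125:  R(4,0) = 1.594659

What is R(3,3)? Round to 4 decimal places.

1.5972

Richardson extrapolation on the trapezoidal column (denominator 4−1=3):
R(1,1) = 1.479295 + (1.479295 − 0.424180)/3 = 1.831000
R(2,1) = (4·1.564104 − 1.479295) / 3 = 1.592374
R(3,1) = 1.588500 + (1.588500 − 1.564104)/3 = 1.596632
R(2,2) = 1.592374 + (1.592374 − 1.831000)/15 = 1.576466
R(3,2) = (16·1.596632 − 1.592374) / 15 = 1.596916
R(3,3) = (64·1.596916 − 1.576466) / 63 = 1.597241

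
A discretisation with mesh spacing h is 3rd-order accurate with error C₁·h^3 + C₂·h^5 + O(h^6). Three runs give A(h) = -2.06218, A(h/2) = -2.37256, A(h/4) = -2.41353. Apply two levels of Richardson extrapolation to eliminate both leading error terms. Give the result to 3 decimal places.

First eliminate the h^3 term (factor 2^3 = 8):
  B₁ = (8·(-2.37256) − (-2.06218))/7 = -2.41690
  B₂ = (8·(-2.41353) − (-2.37256))/7 = -2.41938
Then eliminate the h^5 term (factor 2^5 = 32):
  (32·(-2.41938) − (-2.41690))/31 = -2.41946

-2.419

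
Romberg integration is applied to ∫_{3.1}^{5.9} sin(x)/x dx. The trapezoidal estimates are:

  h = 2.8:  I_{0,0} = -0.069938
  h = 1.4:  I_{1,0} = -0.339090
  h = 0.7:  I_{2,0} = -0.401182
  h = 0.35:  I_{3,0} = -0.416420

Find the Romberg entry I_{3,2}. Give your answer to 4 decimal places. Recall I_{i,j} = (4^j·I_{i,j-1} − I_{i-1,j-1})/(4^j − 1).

Richardson extrapolation on the trapezoidal column (denominator 4−1=3):
I_{2,1} = -0.401182 + (-0.401182 − (-0.339090))/3 = -0.421879
I_{3,1} = -0.416420 + (-0.416420 − (-0.401182))/3 = -0.421499
I_{3,2} = -0.421499 + (-0.421499 − (-0.421879))/15 = -0.421474

-0.4215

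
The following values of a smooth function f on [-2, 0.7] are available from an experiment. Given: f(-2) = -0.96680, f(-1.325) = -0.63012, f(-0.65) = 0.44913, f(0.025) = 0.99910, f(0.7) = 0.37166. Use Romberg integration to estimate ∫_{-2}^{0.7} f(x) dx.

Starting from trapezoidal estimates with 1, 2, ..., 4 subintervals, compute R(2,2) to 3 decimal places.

0.391

R(0,0) (trapezoid, 1 panel, h=2.7000): -0.80344
R(1,0) (trapezoid, 2 panels, h=1.3500): 0.20461
R(2,0) (trapezoid, 4 panels, h=0.6750): 0.35136
R(1,1) = 0.20461 + (0.20461 − (-0.80344))/3 = 0.54063
R(2,1) = 0.35136 + (0.35136 − 0.20461)/3 = 0.40028
R(2,2) = 0.40028 + (0.40028 − 0.54063)/15 = 0.39092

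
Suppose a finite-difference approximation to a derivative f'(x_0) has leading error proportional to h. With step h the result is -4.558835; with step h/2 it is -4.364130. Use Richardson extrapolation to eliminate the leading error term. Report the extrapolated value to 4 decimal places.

-4.1694

The leading error scales as h; refining by a factor of 2 reduces it by 2^1 = 2.
Extrapolated value = (2·A(h/2) − A(h)) / (2 − 1)
= (2·(-4.364130) − (-4.558835)) / 1
= -4.169425 / 1 = -4.169425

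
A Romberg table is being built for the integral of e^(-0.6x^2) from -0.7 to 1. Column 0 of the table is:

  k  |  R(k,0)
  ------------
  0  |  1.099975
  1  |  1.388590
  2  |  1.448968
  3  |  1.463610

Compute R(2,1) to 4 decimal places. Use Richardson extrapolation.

1.4691

R(2,1) = 1.448968 + (1.448968 − 1.388590)/3 = 1.469094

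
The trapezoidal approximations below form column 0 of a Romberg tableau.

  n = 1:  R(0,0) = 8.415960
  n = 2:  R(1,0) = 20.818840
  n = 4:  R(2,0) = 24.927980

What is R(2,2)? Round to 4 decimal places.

R(1,1) = 20.818840 + (20.818840 − 8.415960)/3 = 24.953133
R(2,1) = 24.927980 + (24.927980 − 20.818840)/3 = 26.297693
R(2,2) = 26.297693 + (26.297693 − 24.953133)/15 = 26.387330

26.3873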